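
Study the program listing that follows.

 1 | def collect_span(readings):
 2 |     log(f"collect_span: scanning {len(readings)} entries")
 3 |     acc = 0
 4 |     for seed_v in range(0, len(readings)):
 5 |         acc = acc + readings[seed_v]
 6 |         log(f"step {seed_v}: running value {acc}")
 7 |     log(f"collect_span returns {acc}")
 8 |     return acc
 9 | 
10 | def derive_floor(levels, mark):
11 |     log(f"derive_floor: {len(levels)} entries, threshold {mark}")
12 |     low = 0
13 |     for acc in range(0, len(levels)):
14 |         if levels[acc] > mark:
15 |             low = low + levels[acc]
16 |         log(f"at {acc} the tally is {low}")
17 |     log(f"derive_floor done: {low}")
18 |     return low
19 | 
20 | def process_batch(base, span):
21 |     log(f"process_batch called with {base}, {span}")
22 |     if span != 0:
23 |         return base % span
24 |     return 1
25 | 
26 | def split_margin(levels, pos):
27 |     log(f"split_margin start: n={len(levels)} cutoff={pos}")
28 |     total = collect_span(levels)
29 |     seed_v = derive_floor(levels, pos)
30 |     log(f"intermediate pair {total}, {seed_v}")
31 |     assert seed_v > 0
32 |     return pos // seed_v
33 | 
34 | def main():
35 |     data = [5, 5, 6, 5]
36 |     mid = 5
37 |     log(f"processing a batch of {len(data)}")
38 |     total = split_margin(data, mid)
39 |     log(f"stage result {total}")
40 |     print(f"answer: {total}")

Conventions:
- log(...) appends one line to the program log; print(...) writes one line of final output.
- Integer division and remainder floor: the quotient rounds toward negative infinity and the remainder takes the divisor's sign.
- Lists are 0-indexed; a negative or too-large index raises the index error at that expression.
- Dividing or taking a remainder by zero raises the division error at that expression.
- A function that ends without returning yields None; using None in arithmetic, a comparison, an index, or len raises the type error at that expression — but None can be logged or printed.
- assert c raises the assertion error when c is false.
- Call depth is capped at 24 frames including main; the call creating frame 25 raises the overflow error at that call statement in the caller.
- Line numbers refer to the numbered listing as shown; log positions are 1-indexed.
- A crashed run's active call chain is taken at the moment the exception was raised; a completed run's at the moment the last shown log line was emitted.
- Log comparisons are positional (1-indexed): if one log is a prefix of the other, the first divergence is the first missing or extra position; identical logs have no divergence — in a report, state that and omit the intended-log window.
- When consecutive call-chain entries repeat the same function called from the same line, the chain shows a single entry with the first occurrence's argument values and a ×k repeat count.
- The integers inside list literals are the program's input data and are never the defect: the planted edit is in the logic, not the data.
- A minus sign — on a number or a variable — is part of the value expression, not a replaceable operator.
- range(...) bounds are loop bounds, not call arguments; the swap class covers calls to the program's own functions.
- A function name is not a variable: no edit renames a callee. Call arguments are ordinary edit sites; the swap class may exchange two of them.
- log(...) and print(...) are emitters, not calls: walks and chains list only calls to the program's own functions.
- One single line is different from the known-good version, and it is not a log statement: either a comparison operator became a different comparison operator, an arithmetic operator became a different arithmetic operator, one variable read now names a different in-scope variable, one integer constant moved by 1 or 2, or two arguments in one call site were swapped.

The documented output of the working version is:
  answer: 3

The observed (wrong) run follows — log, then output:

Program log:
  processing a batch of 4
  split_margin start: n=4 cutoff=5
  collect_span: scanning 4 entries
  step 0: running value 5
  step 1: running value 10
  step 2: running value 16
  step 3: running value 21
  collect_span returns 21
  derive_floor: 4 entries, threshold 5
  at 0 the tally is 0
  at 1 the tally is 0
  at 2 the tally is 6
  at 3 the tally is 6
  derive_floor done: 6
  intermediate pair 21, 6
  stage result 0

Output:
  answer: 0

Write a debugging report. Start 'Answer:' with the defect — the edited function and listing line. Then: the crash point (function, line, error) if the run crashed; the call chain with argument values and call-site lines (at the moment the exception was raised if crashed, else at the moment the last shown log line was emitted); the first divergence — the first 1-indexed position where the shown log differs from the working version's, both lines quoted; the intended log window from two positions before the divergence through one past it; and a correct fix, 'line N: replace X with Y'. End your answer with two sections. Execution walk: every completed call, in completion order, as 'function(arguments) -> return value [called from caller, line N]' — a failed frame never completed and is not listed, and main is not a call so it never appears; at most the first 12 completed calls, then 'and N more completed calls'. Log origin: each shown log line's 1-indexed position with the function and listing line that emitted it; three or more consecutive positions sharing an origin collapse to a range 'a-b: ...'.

Answer: the defect is in split_margin at line 32.
Core observation: At log position 16 the runs split — shown 'stage result 0', but the working version logs 'stage result 3'.
Call chain: main.
First divergence: position 16 — the shown line 'stage result 0' should read 'stage result 3'.
Intended log window:
  14: derive_floor done: 6
  15: intermediate pair 21, 6
  16: stage result 3
Execution walk:
  collect_span([5, 5, 6, 5]) -> 21  [called from split_margin, line 28]
  derive_floor([5, 5, 6, 5], 5) -> 6  [called from split_margin, line 29]
  split_margin([5, 5, 6, 5], 5) -> 0  [called from main, line 38]
Log origins:
  1: from main, line 37
  2: from split_margin, line 27
  3: from collect_span, line 2
  4-7: from collect_span, line 6
  8: from collect_span, line 7
  9: from derive_floor, line 11
  10-13: from derive_floor, line 16
  14: from derive_floor, line 17
  15: from split_margin, line 30
  16: from main, line 39
A correct fix: line 32: replace `pos` with `total`.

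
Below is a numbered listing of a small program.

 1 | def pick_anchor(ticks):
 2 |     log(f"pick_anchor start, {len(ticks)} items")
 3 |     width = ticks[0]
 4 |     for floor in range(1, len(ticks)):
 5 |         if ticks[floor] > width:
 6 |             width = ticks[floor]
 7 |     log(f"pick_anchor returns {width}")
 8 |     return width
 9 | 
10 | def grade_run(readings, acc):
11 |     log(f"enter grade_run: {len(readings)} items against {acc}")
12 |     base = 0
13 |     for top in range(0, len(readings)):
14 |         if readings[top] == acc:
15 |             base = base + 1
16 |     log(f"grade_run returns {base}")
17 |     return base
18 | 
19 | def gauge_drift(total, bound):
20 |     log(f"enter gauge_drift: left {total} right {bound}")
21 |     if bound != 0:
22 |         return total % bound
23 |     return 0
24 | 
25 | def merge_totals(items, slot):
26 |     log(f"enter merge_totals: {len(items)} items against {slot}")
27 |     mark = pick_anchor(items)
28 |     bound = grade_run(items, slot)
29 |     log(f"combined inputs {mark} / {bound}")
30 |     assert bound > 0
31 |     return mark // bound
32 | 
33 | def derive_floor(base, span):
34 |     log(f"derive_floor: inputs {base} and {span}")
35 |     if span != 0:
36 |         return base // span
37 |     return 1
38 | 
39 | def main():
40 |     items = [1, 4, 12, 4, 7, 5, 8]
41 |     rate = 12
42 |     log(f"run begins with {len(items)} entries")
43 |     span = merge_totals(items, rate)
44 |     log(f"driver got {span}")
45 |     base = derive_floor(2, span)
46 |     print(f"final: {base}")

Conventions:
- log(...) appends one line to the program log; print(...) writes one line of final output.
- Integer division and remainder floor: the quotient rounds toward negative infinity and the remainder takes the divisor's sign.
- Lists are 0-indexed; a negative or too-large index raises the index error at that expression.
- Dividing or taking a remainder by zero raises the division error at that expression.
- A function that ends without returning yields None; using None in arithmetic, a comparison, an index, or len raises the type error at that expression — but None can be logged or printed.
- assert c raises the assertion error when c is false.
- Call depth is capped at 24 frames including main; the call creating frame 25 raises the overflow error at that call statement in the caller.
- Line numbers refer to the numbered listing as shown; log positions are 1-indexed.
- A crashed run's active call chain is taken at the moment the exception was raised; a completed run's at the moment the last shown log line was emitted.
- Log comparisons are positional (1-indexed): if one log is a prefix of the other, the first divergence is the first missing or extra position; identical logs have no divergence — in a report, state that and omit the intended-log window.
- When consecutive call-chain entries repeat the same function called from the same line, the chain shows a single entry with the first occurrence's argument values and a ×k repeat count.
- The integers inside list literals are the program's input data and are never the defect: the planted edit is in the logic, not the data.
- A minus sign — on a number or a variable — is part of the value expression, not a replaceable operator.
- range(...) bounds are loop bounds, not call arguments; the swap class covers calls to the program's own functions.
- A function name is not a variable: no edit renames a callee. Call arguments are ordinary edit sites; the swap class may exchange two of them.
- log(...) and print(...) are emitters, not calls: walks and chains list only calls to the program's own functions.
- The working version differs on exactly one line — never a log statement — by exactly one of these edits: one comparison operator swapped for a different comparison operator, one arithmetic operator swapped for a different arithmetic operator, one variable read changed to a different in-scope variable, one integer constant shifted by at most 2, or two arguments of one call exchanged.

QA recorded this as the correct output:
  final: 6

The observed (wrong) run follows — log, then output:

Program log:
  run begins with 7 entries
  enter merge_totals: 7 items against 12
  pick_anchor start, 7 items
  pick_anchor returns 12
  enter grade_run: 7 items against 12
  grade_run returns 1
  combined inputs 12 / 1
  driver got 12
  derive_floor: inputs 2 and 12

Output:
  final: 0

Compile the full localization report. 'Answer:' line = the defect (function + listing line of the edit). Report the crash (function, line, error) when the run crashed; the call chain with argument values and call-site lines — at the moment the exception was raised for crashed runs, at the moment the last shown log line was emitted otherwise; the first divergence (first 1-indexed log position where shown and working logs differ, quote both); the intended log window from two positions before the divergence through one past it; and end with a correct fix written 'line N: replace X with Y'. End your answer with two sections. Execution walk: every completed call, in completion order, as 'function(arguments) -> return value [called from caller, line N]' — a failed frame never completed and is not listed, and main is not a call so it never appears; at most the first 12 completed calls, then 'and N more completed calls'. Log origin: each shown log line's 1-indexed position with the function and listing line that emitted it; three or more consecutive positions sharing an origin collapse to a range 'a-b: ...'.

Answer: the defect is in main at line 45.
Key fact: Position 9 is the first bad log line: 'derive_floor: inputs 2 and 12' should read 'derive_floor: inputs 12 and 2'.
Call chain: main -> derive_floor(2, 12) (called at line 45).
First divergence: position 9; shown 'derive_floor: inputs 2 and 12' vs intended 'derive_floor: inputs 12 and 2'.
Intended log window:
  7: combined inputs 12 / 1
  8: driver got 12
  9: derive_floor: inputs 12 and 2
Execution walk:
  pick_anchor([1, 4, 12, 4, 7, 5, 8]) -> 12  [called from merge_totals, line 27]
  grade_run([1, 4, 12, 4, 7, 5, 8], 12) -> 1  [called from merge_totals, line 28]
  merge_totals([1, 4, 12, 4, 7, 5, 8], 12) -> 12  [called from main, line 43]
  derive_floor(2, 12) -> 0  [called from main, line 45]
Origin of each log line:
  1 — main, line 42
  2 — merge_totals, line 26
  3 — pick_anchor, line 2
  4 — pick_anchor, line 7
  5 — grade_run, line 11
  6 — grade_run, line 16
  7 — merge_totals, line 29
  8 — main, line 44
  9 — derive_floor, line 34
A correct fix: line 45: replace `derive_floor(2, span)` with `derive_floor(span, 2)`.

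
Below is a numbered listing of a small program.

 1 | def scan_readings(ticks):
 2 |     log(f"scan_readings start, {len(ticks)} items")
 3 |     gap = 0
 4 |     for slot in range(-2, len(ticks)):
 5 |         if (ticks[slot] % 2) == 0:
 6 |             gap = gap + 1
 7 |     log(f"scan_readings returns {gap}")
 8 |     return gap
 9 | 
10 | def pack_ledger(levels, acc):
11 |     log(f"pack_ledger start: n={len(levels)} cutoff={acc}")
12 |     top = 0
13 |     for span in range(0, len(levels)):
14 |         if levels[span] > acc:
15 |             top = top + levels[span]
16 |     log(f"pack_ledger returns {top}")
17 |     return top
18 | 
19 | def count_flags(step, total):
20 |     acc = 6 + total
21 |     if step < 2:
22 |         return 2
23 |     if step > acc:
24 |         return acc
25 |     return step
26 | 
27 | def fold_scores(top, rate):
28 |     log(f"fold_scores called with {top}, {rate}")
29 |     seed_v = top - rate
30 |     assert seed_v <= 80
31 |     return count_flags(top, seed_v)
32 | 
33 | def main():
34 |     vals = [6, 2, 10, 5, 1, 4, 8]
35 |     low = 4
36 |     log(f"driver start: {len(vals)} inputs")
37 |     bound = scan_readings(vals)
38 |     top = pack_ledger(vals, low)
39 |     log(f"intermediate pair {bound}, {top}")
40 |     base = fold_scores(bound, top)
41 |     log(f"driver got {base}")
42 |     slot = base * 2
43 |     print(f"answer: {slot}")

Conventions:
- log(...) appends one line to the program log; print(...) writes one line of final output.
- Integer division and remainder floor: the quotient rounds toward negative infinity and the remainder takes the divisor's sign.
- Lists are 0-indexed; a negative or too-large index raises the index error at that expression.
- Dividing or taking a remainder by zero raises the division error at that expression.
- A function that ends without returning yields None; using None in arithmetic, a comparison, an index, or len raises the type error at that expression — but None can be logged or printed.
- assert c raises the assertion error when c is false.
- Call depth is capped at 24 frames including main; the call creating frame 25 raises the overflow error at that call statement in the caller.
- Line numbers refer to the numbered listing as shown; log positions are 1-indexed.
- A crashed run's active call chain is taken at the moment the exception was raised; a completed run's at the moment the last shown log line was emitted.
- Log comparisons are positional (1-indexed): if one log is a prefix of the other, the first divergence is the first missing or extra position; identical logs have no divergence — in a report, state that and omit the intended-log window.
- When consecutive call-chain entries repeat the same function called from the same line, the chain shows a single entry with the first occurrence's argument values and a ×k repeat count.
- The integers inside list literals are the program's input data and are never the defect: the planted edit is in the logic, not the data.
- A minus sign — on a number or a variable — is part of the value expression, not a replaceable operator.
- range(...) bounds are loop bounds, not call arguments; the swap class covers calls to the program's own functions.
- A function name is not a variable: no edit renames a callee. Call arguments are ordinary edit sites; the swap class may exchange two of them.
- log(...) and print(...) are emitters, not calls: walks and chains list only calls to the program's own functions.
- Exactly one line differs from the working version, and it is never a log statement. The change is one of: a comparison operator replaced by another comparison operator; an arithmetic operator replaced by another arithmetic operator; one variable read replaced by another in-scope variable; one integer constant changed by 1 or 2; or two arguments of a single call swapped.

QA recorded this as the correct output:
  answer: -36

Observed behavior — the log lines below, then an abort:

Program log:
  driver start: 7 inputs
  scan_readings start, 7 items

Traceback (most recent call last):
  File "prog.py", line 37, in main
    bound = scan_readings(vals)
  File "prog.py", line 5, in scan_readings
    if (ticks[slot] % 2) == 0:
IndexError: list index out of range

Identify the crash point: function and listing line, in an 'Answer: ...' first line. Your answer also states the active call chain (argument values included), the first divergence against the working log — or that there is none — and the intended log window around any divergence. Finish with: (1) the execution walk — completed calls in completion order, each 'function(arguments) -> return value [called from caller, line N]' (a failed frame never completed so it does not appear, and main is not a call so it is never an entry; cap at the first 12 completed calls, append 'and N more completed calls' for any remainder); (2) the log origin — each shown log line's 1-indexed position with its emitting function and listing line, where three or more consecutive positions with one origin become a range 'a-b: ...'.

Answer: the error was raised in scan_readings, line 5.
The tell: After 2 matching log lines the faulty run goes silent, while the working version continues with 'scan_readings returns 5'.
Call chain: main -> scan_readings([6, 2, 10, 5, 1, 4, 8]) (called at line 37).
First divergence: position 3; the shown log stops at 2 lines while the working version next logs 'scan_readings returns 5'.
Intended log window:
  1: driver start: 7 inputs
  2: scan_readings start, 7 items
  3: scan_readings returns 5
  4: pack_ledger start: n=7 cutoff=4
Execution walk:
  (no call completed)
Log origins:
  1: logged in main at line 36
  2: logged in scan_readings at line 2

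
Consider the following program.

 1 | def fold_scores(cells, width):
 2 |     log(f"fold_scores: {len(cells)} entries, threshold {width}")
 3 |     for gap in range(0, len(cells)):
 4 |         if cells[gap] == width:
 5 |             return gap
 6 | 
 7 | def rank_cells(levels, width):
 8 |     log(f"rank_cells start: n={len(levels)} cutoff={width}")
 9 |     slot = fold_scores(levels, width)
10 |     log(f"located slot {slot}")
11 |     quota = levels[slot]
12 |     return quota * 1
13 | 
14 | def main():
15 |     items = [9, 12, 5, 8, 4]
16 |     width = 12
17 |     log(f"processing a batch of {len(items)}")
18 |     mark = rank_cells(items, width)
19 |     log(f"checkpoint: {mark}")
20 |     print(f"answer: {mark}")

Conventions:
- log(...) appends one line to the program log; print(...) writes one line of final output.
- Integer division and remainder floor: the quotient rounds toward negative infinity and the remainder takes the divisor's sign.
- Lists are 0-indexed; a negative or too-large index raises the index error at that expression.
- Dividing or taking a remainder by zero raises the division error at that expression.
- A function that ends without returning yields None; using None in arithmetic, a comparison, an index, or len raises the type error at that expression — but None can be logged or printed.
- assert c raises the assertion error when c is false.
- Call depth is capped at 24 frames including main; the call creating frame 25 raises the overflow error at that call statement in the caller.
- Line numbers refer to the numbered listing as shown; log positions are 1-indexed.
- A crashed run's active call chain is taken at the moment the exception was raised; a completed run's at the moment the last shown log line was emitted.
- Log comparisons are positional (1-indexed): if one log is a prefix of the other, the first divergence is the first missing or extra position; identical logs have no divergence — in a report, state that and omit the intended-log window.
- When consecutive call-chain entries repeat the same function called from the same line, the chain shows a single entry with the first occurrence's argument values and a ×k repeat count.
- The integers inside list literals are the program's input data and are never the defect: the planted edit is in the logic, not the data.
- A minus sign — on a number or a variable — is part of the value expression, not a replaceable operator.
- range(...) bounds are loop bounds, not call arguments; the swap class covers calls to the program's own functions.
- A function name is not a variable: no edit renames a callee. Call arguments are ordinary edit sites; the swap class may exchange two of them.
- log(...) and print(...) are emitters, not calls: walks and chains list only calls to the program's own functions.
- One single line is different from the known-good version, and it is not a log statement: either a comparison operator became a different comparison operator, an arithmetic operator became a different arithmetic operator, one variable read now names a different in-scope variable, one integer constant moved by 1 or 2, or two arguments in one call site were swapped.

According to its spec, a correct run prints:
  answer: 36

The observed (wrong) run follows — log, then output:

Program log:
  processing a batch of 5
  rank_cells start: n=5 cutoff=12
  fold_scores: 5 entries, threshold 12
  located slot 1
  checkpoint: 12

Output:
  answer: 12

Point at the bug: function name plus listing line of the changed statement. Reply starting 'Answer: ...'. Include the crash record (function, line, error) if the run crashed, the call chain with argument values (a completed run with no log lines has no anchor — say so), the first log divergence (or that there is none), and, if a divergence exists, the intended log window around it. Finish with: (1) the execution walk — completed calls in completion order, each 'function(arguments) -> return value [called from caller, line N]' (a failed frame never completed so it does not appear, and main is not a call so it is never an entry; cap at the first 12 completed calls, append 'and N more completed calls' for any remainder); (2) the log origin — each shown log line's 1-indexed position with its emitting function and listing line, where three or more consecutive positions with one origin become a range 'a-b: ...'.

Answer: the defect is in rank_cells at line 12.
Key observation: Log line 5 is where behavior first shows: 'checkpoint: 12' appears instead of 'checkpoint: 36'.
Call chain: main.
First divergence: position 5 — shown 'checkpoint: 12', intended 'checkpoint: 36'.
Intended log window:
  3: fold_scores: 5 entries, threshold 12
  4: located slot 1
  5: checkpoint: 36
Execution walk:
  fold_scores([9, 12, 5, 8, 4], 12) -> 1  [called from rank_cells, line 9]
  rank_cells([9, 12, 5, 8, 4], 12) -> 12  [called from main, line 18]
Log line origins:
  1: from main, line 17
  2: from rank_cells, line 8
  3: from fold_scores, line 2
  4: from rank_cells, line 10
  5: from main, line 19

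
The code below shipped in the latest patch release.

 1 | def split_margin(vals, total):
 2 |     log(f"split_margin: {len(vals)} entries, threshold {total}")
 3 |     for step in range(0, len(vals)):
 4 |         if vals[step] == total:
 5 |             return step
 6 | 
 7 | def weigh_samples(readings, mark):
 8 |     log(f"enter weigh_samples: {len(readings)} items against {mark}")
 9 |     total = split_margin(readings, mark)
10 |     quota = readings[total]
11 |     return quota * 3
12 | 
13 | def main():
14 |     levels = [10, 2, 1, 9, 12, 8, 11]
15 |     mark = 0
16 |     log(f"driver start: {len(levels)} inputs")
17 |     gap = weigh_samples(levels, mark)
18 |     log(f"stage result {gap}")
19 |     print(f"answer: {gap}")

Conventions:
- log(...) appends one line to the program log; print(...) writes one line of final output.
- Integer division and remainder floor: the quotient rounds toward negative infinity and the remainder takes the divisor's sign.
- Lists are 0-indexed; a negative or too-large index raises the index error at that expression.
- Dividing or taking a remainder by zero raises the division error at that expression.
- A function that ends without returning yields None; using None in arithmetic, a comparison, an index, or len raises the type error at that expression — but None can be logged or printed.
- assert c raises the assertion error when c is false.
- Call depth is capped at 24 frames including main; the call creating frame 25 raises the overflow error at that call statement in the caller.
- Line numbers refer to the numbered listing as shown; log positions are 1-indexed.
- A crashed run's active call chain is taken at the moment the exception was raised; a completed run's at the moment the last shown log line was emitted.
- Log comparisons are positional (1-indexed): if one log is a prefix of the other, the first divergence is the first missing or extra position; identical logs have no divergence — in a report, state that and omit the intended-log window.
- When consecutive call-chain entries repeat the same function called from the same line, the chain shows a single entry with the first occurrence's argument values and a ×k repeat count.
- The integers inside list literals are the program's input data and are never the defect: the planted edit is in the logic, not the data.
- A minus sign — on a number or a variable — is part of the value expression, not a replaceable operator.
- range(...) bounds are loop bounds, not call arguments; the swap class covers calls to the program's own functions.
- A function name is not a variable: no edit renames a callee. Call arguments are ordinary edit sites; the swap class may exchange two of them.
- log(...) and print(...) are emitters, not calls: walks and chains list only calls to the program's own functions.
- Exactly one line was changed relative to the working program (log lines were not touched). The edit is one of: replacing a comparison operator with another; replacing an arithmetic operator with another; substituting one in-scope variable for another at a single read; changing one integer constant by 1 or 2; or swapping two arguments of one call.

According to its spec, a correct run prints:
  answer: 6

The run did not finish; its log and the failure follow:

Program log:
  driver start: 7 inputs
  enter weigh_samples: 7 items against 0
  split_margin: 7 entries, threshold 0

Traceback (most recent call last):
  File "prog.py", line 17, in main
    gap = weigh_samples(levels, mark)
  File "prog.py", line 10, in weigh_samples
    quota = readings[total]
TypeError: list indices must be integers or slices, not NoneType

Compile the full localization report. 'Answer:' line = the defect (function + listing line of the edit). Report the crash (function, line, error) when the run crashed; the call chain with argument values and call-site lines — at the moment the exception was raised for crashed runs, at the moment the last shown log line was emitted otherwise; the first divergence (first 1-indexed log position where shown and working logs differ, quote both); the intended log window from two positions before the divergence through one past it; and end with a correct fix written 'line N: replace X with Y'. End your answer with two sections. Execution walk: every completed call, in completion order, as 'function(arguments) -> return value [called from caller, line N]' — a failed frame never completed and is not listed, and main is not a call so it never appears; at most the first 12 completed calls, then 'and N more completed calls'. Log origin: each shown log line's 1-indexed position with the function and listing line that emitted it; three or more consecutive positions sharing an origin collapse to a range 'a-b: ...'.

Answer: the defect is in main at line 15.
Key fact: Log line 2 is where behavior first shows: 'enter weigh_samples: 7 items against 0' appears instead of 'enter weigh_samples: 7 items against 2'.
Crash: weigh_samples, line 10, TypeError.
Call chain: main -> weigh_samples([10, 2, 1, 9, 12, 8, 11], 0) (called at line 17).
First divergence: at position 2 the run shows 'enter weigh_samples: 7 items against 0' where the working version logs 'enter weigh_samples: 7 items against 2'.
Intended log window:
  1: driver start: 7 inputs
  2: enter weigh_samples: 7 items against 2
  3: split_margin: 7 entries, threshold 2
Execution walk:
  split_margin([10, 2, 1, 9, 12, 8, 11], 0) -> None  [called from weigh_samples, line 9]
Origin of each log line:
  1 — main, line 16
  2 — weigh_samples, line 8
  3 — split_margin, line 2
A correct fix: line 15: replace `0` with `2`.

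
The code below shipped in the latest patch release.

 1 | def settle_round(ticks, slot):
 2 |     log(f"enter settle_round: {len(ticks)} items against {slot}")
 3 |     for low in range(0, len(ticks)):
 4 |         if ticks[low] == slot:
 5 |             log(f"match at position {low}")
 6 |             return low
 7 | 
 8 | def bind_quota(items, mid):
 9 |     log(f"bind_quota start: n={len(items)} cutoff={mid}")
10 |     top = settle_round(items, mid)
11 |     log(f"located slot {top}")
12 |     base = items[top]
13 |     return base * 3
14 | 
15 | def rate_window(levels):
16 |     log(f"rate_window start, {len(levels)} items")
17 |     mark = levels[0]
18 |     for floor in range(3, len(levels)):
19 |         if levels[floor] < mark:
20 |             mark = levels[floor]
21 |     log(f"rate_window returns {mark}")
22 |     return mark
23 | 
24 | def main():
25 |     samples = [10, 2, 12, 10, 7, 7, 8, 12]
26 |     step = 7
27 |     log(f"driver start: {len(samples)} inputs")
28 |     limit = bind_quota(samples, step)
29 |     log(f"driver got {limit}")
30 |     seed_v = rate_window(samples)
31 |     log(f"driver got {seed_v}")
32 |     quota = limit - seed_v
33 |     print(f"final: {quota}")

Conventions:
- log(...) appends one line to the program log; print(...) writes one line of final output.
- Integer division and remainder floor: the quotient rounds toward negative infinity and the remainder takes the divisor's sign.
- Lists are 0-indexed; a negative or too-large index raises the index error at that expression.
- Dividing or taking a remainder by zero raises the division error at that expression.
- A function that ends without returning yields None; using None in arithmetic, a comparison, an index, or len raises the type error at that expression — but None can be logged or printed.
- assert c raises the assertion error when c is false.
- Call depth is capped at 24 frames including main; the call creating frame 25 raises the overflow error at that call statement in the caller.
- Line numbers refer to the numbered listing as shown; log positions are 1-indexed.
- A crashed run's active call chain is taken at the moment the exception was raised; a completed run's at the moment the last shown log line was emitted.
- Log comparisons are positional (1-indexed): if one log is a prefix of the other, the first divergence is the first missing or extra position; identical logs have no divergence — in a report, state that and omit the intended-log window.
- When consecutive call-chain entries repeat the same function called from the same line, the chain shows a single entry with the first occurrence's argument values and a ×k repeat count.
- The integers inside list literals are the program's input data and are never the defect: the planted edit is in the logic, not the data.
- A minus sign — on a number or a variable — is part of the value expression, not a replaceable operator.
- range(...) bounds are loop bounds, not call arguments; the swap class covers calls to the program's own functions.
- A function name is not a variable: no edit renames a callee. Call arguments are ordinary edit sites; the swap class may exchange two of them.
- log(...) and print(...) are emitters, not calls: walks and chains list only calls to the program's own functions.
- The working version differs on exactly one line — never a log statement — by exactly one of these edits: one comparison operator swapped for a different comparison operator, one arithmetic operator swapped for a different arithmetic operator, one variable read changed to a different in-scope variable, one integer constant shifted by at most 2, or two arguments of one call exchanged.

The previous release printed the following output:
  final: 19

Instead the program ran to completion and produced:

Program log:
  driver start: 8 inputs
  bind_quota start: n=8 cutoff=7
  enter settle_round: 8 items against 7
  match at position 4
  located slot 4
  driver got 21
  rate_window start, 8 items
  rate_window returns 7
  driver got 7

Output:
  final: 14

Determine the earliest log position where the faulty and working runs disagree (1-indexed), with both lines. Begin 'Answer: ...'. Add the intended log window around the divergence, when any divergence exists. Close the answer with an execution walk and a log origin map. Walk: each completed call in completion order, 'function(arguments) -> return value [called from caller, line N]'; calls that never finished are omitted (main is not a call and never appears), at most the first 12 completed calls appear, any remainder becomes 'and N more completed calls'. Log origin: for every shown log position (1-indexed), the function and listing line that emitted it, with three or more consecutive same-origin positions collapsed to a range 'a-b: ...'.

Answer: at position 8 the run shows 'rate_window returns 7' where the working version logs 'rate_window returns 2'.
Intended log window:
  6: driver got 21
  7: rate_window start, 8 items
  8: rate_window returns 2
  9: driver got 2
Execution walk:
  settle_round([10, 2, 12, 10, 7, 7, 8, 12], 7) -> 4  [called from bind_quota, line 10]
  bind_quota([10, 2, 12, 10, 7, 7, 8, 12], 7) -> 21  [called from main, line 28]
  rate_window([10, 2, 12, 10, 7, 7, 8, 12]) -> 7  [called from main, line 30]
Log line origins:
  1 — main, line 27
  2 — bind_quota, line 9
  3 — settle_round, line 2
  4 — settle_round, line 5
  5 — bind_quota, line 11
  6 — main, line 29
  7 — rate_window, line 16
  8 — rate_window, line 21
  9 — main, line 31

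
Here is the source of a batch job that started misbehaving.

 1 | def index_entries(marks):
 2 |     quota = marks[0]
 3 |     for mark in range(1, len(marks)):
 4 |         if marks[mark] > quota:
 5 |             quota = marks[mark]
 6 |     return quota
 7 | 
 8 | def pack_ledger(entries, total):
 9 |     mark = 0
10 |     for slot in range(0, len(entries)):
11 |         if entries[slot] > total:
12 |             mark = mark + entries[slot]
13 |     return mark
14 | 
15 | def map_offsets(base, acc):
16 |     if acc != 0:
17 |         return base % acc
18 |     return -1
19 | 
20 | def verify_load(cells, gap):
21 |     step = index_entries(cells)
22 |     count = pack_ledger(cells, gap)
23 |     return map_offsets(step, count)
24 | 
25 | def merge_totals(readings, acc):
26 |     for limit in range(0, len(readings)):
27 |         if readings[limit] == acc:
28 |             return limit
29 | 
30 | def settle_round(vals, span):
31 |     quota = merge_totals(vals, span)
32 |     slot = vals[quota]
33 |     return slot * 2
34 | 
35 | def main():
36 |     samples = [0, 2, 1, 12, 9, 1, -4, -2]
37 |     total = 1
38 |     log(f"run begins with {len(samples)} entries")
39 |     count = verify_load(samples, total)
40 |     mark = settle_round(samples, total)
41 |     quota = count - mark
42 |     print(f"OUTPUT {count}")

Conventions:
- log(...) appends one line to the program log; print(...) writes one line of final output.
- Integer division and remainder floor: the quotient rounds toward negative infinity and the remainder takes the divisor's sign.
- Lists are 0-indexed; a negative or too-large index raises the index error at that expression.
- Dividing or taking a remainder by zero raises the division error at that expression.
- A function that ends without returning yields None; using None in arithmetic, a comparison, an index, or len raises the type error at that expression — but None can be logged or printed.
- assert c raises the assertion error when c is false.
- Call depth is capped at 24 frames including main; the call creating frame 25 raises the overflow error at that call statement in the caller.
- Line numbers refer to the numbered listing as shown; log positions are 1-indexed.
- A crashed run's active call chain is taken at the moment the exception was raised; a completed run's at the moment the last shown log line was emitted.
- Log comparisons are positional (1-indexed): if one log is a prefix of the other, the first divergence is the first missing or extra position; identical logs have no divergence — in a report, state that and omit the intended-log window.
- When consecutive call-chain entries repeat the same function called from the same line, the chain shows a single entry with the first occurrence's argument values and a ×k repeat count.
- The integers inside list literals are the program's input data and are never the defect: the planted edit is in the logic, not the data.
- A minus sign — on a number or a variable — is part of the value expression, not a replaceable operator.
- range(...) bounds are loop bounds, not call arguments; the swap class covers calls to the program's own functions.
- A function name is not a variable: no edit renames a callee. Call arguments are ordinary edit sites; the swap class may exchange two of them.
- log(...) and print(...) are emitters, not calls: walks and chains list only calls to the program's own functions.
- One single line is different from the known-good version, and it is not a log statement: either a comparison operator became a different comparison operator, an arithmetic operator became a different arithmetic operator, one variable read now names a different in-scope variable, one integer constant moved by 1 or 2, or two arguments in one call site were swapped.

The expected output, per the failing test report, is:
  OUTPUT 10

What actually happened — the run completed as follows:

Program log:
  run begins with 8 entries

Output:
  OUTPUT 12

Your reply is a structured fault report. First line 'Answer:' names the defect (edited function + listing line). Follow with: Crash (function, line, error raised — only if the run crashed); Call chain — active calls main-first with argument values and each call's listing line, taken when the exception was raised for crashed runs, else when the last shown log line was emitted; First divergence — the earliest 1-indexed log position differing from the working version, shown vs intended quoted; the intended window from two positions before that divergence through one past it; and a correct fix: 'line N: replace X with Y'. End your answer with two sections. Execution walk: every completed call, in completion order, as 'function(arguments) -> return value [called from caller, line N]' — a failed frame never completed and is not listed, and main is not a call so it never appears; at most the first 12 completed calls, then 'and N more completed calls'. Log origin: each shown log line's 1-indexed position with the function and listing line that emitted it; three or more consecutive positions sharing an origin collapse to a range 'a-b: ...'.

Answer: the defect is in main at line 42.
Core observation: Nothing in the log betrays the bug — only the output does.
Call chain: main.
First divergence: none; the two logs match at every position.
Execution walk:
  index_entries([0, 2, 1, 12, 9, 1, -4, -2]) -> 12  [called from verify_load, line 21]
  pack_ledger([0, 2, 1, 12, 9, 1, -4, -2], 1) -> 23  [called from verify_load, line 22]
  map_offsets(12, 23) -> 12  [called from verify_load, line 23]
  verify_load([0, 2, 1, 12, 9, 1, -4, -2], 1) -> 12  [called from main, line 39]
  merge_totals([0, 2, 1, 12, 9, 1, -4, -2], 1) -> 2  [called from settle_round, line 31]
  settle_round([0, 2, 1, 12, 9, 1, -4, -2], 1) -> 2  [called from main, line 40]
Log origins:
  1: logged in main at line 38
A correct fix: line 42: replace `count` with `quota`.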